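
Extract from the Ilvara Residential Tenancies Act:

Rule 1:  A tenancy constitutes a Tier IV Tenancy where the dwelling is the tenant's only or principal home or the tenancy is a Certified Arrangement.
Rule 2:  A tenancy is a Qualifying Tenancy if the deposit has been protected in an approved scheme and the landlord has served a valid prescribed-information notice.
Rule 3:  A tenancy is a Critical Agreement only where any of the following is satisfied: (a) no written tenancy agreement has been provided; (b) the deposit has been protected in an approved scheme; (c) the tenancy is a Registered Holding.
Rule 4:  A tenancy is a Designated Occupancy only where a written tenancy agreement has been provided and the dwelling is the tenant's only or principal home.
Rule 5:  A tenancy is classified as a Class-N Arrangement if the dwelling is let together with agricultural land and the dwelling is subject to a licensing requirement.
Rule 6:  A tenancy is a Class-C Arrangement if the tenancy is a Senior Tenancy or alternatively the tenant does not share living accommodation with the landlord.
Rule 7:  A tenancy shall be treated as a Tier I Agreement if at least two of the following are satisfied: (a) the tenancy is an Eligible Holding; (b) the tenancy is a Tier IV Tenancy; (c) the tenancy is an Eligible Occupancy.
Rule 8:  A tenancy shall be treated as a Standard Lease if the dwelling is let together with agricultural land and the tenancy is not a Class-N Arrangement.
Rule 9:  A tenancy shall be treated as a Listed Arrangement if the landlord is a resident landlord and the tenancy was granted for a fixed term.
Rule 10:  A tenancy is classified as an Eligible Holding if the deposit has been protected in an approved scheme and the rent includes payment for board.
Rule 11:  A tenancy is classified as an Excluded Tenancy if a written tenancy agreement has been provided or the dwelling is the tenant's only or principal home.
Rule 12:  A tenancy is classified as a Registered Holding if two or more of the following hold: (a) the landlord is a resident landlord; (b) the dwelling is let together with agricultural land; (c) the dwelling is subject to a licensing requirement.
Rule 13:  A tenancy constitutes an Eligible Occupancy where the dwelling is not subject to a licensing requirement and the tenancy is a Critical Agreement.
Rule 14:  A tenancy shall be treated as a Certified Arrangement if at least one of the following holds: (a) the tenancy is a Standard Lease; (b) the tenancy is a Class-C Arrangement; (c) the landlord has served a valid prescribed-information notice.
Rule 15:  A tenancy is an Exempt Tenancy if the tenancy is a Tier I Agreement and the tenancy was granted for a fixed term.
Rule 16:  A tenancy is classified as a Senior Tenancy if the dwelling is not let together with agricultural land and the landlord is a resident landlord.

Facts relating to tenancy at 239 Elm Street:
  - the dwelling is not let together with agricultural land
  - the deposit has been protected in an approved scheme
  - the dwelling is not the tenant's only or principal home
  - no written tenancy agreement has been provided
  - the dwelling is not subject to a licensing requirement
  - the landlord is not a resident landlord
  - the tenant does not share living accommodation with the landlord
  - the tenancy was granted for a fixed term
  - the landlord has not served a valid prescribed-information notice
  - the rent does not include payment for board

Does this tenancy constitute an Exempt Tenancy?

rule 10 — Eligible Holding: [the deposit has been protected in an approved scheme? yes] AND [the rent includes payment for board? no] → not satisfied.
rule 5 — Class-N Arrangement: [the dwelling is let together with agricultural land? no] AND [the dwelling is subject to a licensing requirement? no] → not satisfied.
rule 8 — Standard Lease: [the dwelling is let together with agricultural land? no] AND [not a Class-N Arrangement (rule 5)? yes] → not satisfied.
rule 16 — Senior Tenancy: [the dwelling is not let together with agricultural land? yes] AND [the landlord is a resident landlord? no] → not satisfied.
rule 6 — Class-C Arrangement: [Senior Tenancy (rule 16)? no] OR [the tenant does not share living accommodation with the landlord? yes] → satisfied.
rule 14 — Certified Arrangement: [Standard Lease (rule 8)? no] OR [Class-C Arrangement (rule 6)? yes] OR [the landlord has served a valid prescribed-information notice? no] → satisfied.
rule 1 — Tier IV Tenancy: [the dwelling is the tenant's only or principal home? no] OR [Certified Arrangement (rule 14)? yes] → satisfied.
rule 12 — Registered Holding: the landlord is a resident landlord? no; the dwelling is let together with agricultural land? no; the dwelling is subject to a licensing requirement? no — 0 of 3 hold (need ≥2) → not satisfied.
rule 3 — Critical Agreement: [no written tenancy agreement has been provided? yes] OR [the deposit has been protected in an approved scheme? yes] OR [Registered Holding (rule 12)? no] → satisfied.
rule 13 — Eligible Occupancy: [the dwelling is not subject to a licensing requirement? yes] AND [Critical Agreement (rule 3)? yes] → satisfied.
rule 7 — Tier I Agreement: Eligible Holding (rule 10)? no; Tier IV Tenancy (rule 1)? yes; Eligible Occupancy (rule 13)? yes — 2 of 3 hold (need ≥2) → satisfied.
rule 15 — Exempt Tenancy: [Tier I Agreement (rule 7)? yes] AND [the tenancy was granted for a fixed term? yes] → satisfied.

Yes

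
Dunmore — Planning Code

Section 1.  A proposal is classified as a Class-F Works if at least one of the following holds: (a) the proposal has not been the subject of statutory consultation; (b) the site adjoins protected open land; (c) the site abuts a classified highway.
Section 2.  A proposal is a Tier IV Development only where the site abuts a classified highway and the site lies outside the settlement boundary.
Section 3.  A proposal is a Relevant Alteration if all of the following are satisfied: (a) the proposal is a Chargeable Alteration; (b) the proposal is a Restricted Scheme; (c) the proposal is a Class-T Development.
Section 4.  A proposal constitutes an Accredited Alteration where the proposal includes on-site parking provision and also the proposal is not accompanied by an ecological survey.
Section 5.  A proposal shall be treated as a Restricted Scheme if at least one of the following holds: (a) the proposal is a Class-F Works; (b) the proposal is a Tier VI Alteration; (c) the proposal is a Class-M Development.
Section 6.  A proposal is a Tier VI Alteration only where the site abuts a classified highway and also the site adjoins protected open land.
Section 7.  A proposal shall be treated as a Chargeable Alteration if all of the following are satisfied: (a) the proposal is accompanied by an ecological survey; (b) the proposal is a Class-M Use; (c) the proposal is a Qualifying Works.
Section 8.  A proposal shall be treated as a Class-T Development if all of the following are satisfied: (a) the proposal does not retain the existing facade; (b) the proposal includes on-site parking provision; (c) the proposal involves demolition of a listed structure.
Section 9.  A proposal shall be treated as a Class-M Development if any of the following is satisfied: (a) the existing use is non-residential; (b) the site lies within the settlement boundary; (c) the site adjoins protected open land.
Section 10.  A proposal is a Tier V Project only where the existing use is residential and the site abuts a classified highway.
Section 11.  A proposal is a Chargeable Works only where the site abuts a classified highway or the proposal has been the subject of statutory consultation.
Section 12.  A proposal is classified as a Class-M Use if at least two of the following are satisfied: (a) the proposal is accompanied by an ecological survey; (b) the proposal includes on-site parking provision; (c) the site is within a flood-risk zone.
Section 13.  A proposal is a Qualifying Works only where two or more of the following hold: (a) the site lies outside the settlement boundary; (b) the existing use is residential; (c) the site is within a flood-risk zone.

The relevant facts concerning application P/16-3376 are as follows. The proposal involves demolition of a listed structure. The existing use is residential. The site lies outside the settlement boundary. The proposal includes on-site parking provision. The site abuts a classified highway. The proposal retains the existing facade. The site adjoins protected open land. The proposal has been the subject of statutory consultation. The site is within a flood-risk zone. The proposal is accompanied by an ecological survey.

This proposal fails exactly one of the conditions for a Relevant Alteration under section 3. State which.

Class-T Development

Under section 12: the proposal is accompanied by an ecological survey? yes; the proposal includes on-site parking provision? yes; the site is within a flood-risk zone? yes — 3 of 3 hold (need ≥2) → satisfied.
Under section 13: the site lies outside the settlement boundary? yes; the existing use is residential? yes; the site is within a flood-risk zone? yes — 3 of 3 hold (need ≥2) → satisfied.
Under section 7: the proposal is accompanied by an ecological survey? yes; and Class-M Use (section 12)? yes; and Qualifying Works (section 13)? yes. So the proposal is a Chargeable Alteration.
Under section 1: the proposal has not been the subject of statutory consultation? no; or the site adjoins protected open land? yes; or the site abuts a classified highway? yes. So the proposal is a Class-F Works.
Under section 6: the site abuts a classified highway? yes; and the site adjoins protected open land? yes. So the proposal is a Tier VI Alteration.
Under section 9: the existing use is non-residential? no; or the site lies within the settlement boundary? no; or the site adjoins protected open land? yes. So the proposal is a Class-M Development.
Under section 5: Class-F Works (section 1)? yes; or Tier VI Alteration (section 6)? yes; or Class-M Development (section 9)? yes. So the proposal is a Restricted Scheme.
Under section 8: the proposal does not retain the existing facade? no; and the proposal includes on-site parking provision? yes; and the proposal involves demolition of a listed structure? yes. So the proposal is not a Class-T Development.
Under section 3: Chargeable Alteration (section 7)? yes; and Restricted Scheme (section 5)? yes; and Class-T Development (section 8)? no. So the proposal is not a Relevant Alteration.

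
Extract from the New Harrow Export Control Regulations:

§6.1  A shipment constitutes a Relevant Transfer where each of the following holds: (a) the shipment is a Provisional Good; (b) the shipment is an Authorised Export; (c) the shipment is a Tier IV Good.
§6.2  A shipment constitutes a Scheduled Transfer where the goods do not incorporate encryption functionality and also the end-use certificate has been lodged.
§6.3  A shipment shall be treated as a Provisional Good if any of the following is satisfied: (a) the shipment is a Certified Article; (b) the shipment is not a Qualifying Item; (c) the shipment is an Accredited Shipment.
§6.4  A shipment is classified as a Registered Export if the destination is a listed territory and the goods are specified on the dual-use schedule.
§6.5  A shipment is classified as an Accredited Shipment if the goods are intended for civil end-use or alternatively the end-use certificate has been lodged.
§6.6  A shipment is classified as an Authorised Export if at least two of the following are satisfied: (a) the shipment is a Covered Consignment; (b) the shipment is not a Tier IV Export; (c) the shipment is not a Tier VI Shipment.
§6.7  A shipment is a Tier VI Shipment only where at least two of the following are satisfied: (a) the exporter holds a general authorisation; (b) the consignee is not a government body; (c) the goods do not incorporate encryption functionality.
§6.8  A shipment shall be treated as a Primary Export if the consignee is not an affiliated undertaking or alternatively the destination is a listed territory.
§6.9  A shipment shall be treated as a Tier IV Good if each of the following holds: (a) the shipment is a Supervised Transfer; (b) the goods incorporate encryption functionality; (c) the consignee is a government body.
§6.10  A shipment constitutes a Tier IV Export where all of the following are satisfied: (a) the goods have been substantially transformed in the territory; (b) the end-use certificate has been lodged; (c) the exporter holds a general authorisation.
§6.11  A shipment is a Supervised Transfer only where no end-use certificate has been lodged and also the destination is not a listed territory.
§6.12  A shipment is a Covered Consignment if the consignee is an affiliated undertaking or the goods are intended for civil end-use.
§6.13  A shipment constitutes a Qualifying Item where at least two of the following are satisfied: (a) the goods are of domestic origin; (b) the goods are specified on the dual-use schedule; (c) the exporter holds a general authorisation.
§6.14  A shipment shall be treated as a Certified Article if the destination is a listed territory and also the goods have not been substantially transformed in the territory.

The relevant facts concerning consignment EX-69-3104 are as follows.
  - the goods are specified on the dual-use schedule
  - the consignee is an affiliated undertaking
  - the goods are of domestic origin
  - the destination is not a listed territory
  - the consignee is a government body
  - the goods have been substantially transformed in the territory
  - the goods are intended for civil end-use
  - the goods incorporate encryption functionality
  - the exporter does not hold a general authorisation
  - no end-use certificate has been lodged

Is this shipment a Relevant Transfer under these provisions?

§6.14 — Certified Article: [the destination is a listed territory? no] AND [the goods have not been substantially transformed in the territory? no] → not satisfied.
§6.13 — Qualifying Item: the goods are of domestic origin? yes; the goods are specified on the dual-use schedule? yes; the exporter holds a general authorisation? no — 2 of 3 hold (need ≥2) → satisfied.
§6.5 — Accredited Shipment: [the goods are intended for civil end-use? yes] OR [the end-use certificate has been lodged? no] → satisfied.
§6.3 — Provisional Good: [Certified Article (§6.14)? no] OR [not a Qualifying Item (§6.13)? no] OR [Accredited Shipment (§6.5)? yes] → satisfied.
§6.12 — Covered Consignment: [the consignee is an affiliated undertaking? yes] OR [the goods are intended for civil end-use? yes] → satisfied.
§6.10 — Tier IV Export: [the goods have been substantially transformed in the territory? yes] AND [the end-use certificate has been lodged? no] AND [the exporter holds a general authorisation? no] → not satisfied.
§6.7 — Tier VI Shipment: the exporter holds a general authorisation? no; the consignee is not a government body? no; the goods do not incorporate encryption functionality? no — 0 of 3 hold (need ≥2) → not satisfied.
§6.6 — Authorised Export: Covered Consignment (§6.12)? yes; not a Tier IV Export (§6.10)? yes; not a Tier VI Shipment (§6.7)? yes — 3 of 3 hold (need ≥2) → satisfied.
§6.11 — Supervised Transfer: [no end-use certificate has been lodged? yes] AND [the destination is not a listed territory? yes] → satisfied.
§6.9 — Tier IV Good: [Supervised Transfer (§6.11)? yes] AND [the goods incorporate encryption functionality? yes] AND [the consignee is a government body? yes] → satisfied.
§6.1 — Relevant Transfer: [Provisional Good (§6.3)? yes] AND [Authorised Export (§6.6)? yes] AND [Tier IV Good (§6.9)? yes] → satisfied.

Yes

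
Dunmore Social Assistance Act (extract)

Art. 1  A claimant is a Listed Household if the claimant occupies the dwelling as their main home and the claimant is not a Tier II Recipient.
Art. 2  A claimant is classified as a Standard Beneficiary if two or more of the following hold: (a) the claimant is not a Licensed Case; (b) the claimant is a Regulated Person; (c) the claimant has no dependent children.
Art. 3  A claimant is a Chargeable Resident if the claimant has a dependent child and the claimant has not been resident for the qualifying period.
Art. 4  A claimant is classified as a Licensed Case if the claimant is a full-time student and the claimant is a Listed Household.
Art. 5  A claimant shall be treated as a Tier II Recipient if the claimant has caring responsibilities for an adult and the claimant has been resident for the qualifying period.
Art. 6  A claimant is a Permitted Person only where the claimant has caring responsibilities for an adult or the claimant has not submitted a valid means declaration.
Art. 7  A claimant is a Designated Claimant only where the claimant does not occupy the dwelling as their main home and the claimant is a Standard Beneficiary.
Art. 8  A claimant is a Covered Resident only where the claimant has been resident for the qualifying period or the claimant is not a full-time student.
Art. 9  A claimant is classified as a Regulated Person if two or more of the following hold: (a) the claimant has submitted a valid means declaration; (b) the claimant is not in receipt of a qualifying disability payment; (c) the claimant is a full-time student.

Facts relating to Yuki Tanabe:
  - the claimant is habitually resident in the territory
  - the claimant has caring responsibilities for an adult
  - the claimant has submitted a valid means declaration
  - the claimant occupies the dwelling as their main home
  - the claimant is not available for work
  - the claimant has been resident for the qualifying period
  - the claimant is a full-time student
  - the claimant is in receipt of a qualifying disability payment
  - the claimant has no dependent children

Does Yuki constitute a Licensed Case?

Under article 5: the claimant has caring responsibilities for an adult? yes; and the claimant has been resident for the qualifying period? yes. So the claimant is a Tier II Recipient.
Under article 1: the claimant occupies the dwelling as their main home? yes; and not a Tier II Recipient (article 5)? no. So the claimant is not a Listed Household.
Under article 4: the claimant is a full-time student? yes; and Listed Household (article 1)? no. So the claimant is not a Licensed Case.

No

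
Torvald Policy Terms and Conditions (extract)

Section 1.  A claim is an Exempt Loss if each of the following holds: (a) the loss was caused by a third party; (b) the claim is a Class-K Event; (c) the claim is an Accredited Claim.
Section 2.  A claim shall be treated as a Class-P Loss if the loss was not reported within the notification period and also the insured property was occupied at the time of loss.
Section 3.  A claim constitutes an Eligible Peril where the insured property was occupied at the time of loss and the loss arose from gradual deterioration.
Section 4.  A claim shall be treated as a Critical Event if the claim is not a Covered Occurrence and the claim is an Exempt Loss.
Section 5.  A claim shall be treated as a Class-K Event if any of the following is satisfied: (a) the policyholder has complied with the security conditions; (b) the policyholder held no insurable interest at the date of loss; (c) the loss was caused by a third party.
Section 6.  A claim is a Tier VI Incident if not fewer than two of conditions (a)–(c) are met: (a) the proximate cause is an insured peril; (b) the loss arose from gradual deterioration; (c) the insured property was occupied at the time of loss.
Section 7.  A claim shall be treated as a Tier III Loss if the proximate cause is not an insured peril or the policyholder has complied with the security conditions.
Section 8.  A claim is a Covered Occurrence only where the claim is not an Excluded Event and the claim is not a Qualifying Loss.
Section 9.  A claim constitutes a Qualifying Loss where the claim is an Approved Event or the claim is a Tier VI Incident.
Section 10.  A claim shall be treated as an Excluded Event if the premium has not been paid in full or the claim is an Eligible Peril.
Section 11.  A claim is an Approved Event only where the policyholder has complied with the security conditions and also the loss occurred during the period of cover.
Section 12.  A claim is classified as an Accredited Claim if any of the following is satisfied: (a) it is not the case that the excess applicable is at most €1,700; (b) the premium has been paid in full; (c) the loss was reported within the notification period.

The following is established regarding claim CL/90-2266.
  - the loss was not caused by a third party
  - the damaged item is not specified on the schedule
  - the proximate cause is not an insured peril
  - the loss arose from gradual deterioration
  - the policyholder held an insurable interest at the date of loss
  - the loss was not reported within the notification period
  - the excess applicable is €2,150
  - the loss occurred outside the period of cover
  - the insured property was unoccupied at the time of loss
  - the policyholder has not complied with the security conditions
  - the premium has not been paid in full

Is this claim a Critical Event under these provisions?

No

Under section 3: the insured property was occupied at the time of loss? no; and the loss arose from gradual deterioration? yes. So the claim is not an Eligible Peril.
Under section 10: the premium has not been paid in full? yes; or Eligible Peril (section 3)? no. So the claim is an Excluded Event.
Under section 11: the policyholder has complied with the security conditions? no; and the loss occurred during the period of cover? no. So the claim is not an Approved Event.
Under section 6: the proximate cause is an insured peril? no; the loss arose from gradual deterioration? yes; the insured property was occupied at the time of loss? no — 1 of 3 hold (need ≥2) → not satisfied.
Under section 9: Approved Event (section 11)? no; or Tier VI Incident (section 6)? no. So the claim is not a Qualifying Loss.
Under section 8: not an Excluded Event (section 10)? no; and not a Qualifying Loss (section 9)? yes. So the claim is not a Covered Occurrence.
Under section 5: the policyholder has complied with the security conditions? no; or the policyholder held no insurable interest at the date of loss? no; or the loss was caused by a third party? no. So the claim is not a Class-K Event.
Under section 12: excess applicable: €2,150 ≤ €1,700? no, so negated condition yes; or the premium has been paid in full? no; or the loss was reported within the notification period? no. So the claim is an Accredited Claim.
Under section 1: the loss was caused by a third party? no; and Class-K Event (section 5)? no; and Accredited Claim (section 12)? yes. So the claim is not an Exempt Loss.
Under section 4: not a Covered Occurrence (section 8)? yes; and Exempt Loss (section 1)? no. So the claim is not a Critical Event.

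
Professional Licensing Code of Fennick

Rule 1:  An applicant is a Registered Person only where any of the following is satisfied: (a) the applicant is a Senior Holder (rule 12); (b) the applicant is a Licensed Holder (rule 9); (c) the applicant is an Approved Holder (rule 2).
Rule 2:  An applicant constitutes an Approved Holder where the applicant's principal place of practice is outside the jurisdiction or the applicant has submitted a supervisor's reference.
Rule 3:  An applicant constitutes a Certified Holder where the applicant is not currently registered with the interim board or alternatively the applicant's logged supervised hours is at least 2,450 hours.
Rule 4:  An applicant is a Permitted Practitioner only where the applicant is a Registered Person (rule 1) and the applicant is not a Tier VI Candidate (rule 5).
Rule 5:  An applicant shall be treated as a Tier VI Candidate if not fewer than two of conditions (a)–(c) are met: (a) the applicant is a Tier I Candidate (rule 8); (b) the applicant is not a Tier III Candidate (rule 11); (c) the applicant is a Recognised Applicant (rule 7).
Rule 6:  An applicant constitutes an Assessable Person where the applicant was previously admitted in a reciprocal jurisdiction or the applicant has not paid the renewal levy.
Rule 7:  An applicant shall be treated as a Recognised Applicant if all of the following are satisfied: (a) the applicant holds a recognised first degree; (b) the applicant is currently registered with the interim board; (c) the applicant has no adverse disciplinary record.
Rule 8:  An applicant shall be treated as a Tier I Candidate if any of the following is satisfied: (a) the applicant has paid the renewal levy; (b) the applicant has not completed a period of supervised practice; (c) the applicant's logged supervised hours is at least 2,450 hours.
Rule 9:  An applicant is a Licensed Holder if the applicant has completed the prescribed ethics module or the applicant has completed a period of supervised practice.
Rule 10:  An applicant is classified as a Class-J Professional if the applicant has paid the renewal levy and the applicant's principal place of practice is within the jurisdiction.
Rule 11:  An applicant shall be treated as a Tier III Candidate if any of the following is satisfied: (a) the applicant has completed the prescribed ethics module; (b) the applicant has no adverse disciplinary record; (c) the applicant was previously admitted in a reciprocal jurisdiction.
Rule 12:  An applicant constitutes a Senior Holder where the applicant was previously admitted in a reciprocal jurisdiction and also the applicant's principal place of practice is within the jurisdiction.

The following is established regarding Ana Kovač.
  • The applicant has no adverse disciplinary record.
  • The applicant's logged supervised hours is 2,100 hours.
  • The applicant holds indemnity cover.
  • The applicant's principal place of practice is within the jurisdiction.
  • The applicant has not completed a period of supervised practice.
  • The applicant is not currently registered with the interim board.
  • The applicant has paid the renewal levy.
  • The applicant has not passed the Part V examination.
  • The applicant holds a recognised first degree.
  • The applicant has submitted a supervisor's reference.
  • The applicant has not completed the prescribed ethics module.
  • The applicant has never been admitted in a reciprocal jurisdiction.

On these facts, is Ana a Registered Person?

Yes

rule 12 — Senior Holder: [the applicant was previously admitted in a reciprocal jurisdiction? no] AND [the applicant's principal place of practice is within the jurisdiction? yes] → not satisfied.
rule 9 — Licensed Holder: [the applicant has completed the prescribed ethics module? no] OR [the applicant has completed a period of supervised practice? no] → not satisfied.
rule 2 — Approved Holder: [the applicant's principal place of practice is outside the jurisdiction? no] OR [the applicant has submitted a supervisor's reference? yes] → satisfied.
rule 1 — Registered Person: [Senior Holder (rule 12)? no] OR [Licensed Holder (rule 9)? no] OR [Approved Holder (rule 2)? yes] → satisfied.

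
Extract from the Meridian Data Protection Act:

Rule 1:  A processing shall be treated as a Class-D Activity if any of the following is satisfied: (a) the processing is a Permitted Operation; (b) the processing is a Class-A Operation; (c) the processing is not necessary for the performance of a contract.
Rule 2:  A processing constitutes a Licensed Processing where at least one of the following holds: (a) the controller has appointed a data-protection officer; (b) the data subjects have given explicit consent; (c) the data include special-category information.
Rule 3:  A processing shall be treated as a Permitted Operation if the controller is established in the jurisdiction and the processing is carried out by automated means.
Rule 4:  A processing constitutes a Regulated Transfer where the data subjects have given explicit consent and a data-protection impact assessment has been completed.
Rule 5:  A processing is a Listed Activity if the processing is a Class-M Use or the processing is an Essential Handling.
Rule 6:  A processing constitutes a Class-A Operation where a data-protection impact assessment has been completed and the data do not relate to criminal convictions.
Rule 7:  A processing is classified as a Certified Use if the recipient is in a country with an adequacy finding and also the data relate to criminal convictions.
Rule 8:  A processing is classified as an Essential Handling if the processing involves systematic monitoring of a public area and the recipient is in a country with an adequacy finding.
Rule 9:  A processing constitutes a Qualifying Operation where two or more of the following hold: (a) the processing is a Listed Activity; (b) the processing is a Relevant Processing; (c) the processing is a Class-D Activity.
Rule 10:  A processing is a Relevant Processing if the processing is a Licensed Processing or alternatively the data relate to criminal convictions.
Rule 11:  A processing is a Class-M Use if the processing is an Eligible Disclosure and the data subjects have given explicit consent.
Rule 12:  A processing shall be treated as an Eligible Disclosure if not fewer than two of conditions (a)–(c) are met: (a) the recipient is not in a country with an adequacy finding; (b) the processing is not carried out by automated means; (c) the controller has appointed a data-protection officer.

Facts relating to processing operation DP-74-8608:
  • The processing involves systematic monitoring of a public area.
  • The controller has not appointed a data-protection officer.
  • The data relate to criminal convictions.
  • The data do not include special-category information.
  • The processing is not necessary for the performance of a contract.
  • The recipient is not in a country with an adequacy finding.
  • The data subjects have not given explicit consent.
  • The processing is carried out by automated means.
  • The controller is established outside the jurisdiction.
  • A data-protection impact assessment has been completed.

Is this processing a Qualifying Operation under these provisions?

Under rule 12: the recipient is not in a country with an adequacy finding? yes; the processing is not carried out by automated means? no; the controller has appointed a data-protection officer? no — 1 of 3 hold (need ≥2) → not satisfied.
Under rule 11: Eligible Disclosure (rule 12)? no; and the data subjects have given explicit consent? no. So the processing is not a Class-M Use.
Under rule 8: the processing involves systematic monitoring of a public area? yes; and the recipient is in a country with an adequacy finding? no. So the processing is not an Essential Handling.
Under rule 5: Class-M Use (rule 11)? no; or Essential Handling (rule 8)? no. So the processing is not a Listed Activity.
Under rule 2: the controller has appointed a data-protection officer? no; or the data subjects have given explicit consent? no; or the data include special-category information? no. So the processing is not a Licensed Processing.
Under rule 10: Licensed Processing (rule 2)? no; or the data relate to criminal convictions? yes. So the processing is a Relevant Processing.
Under rule 3: the controller is established in the jurisdiction? no; and the processing is carried out by automated means? yes. So the processing is not a Permitted Operation.
Under rule 6: a data-protection impact assessment has been completed? yes; and the data do not relate to criminal convictions? no. So the processing is not a Class-A Operation.
Under rule 1: Permitted Operation (rule 3)? no; or Class-A Operation (rule 6)? no; or the processing is not necessary for the performance of a contract? yes. So the processing is a Class-D Activity.
Under rule 9: Listed Activity (rule 5)? no; Relevant Processing (rule 10)? yes; Class-D Activity (rule 1)? yes — 2 of 3 hold (need ≥2) → satisfied.

Yes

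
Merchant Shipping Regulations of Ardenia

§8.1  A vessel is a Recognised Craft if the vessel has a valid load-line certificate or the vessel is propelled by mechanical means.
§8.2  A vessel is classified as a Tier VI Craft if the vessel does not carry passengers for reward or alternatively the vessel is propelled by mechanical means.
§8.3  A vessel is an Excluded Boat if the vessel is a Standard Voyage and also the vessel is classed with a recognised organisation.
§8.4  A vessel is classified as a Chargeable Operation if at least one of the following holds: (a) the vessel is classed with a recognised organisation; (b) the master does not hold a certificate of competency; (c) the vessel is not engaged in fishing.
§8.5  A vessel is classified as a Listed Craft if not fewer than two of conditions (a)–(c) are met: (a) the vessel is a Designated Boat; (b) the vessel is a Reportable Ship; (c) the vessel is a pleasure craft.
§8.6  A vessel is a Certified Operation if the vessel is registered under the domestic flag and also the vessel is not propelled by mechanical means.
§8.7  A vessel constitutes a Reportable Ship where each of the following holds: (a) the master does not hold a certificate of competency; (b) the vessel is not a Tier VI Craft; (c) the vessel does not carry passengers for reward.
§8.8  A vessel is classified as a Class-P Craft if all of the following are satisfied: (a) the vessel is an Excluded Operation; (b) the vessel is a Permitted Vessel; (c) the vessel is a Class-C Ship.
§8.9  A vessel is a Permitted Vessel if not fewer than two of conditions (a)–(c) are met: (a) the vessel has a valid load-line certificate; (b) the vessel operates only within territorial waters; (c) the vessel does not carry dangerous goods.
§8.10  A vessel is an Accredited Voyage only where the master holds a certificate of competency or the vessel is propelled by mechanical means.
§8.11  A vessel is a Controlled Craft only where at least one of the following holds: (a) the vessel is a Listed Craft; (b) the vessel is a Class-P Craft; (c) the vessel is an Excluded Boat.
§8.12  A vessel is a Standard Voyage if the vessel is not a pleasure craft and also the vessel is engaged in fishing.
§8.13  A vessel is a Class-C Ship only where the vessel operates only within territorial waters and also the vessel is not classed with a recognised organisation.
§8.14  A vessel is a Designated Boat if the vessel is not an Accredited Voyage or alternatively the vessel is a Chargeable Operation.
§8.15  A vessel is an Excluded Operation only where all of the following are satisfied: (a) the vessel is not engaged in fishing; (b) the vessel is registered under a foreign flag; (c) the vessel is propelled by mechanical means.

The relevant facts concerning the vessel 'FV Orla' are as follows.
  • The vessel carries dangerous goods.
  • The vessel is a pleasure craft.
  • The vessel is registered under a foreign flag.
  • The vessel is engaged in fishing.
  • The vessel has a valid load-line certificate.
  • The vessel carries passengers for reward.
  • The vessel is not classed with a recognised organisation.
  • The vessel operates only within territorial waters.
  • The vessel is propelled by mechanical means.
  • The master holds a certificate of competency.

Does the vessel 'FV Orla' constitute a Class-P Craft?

No

§8.15 — Excluded Operation: [the vessel is not engaged in fishing? no] AND [the vessel is registered under a foreign flag? yes] AND [the vessel is propelled by mechanical means? yes] → not satisfied.
§8.9 — Permitted Vessel: the vessel has a valid load-line certificate? yes; the vessel operates only within territorial waters? yes; the vessel does not carry dangerous goods? no — 2 of 3 hold (need ≥2) → satisfied.
§8.13 — Class-C Ship: [the vessel operates only within territorial waters? yes] AND [the vessel is not classed with a recognised organisation? yes] → satisfied.
§8.8 — Class-P Craft: [Excluded Operation (§8.15)? no] AND [Permitted Vessel (§8.9)? yes] AND [Class-C Ship (§8.13)? yes] → not satisfied.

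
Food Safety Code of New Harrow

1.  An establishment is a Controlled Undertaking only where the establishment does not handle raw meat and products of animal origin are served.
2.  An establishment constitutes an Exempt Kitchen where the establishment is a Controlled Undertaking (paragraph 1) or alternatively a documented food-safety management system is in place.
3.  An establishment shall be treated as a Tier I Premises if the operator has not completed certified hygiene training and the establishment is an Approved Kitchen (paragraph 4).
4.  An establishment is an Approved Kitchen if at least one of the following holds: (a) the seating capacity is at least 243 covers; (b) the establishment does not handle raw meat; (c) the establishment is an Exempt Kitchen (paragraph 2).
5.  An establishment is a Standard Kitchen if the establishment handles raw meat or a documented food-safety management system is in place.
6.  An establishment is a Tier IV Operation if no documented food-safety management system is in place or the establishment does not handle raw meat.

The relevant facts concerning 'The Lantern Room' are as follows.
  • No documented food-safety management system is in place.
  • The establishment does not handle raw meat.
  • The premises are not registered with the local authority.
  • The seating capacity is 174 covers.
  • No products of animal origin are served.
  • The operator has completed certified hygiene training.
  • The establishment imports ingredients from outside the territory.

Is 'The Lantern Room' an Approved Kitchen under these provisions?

Yes

paragraph 1 — Controlled Undertaking: [the establishment does not handle raw meat? yes] AND [products of animal origin are served? no] → not satisfied.
paragraph 2 — Exempt Kitchen: [Controlled Undertaking (paragraph 1)? no] OR [a documented food-safety management system is in place? no] → not satisfied.
paragraph 4 — Approved Kitchen: [seating capacity: 174 covers ≥ 243 covers? no] OR [the establishment does not handle raw meat? yes] OR [Exempt Kitchen (paragraph 2)? no] → satisfied.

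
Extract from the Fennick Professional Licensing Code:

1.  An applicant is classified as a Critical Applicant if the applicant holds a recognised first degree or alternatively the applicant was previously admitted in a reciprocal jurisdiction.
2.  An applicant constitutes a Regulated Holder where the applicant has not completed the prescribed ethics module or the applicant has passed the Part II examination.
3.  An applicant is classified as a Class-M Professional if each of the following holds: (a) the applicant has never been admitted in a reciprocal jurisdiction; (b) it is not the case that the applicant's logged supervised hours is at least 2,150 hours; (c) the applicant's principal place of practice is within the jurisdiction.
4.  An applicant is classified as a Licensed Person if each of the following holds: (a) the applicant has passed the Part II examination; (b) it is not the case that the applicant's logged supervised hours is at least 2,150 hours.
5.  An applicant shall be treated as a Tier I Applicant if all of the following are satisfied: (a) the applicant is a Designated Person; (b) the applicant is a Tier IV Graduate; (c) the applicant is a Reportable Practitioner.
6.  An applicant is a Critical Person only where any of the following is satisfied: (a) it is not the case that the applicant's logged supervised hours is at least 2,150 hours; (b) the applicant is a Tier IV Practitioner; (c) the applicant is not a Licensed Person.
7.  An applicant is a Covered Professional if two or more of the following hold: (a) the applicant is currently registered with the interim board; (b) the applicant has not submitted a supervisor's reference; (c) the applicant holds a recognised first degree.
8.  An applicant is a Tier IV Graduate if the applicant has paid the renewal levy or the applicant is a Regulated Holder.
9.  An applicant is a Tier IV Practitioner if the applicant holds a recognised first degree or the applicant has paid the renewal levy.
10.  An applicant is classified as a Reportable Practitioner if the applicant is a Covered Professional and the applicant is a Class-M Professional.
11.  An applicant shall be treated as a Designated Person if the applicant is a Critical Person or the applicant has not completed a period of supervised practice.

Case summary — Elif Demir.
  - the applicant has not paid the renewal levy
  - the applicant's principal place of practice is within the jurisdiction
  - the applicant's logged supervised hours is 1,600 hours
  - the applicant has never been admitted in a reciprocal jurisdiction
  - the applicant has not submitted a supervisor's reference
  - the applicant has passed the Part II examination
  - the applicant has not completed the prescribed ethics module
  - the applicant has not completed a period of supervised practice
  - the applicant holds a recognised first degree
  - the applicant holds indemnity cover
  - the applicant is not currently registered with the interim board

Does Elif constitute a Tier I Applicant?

paragraph 9 — Tier IV Practitioner: [the applicant holds a recognised first degree? yes] OR [the applicant has paid the renewal levy? no] → satisfied.
paragraph 4 — Licensed Person: [the applicant has passed the Part II examination? yes] AND [applicant's logged supervised hours: 1,600 hours ≥ 2,150 hours? no, so negated condition yes] → satisfied.
paragraph 6 — Critical Person: [applicant's logged supervised hours: 1,600 hours ≥ 2,150 hours? no, so negated condition yes] OR [Tier IV Practitioner (paragraph 9)? yes] OR [not a Licensed Person (paragraph 4)? no] → satisfied.
paragraph 11 — Designated Person: [Critical Person (paragraph 6)? yes] OR [the applicant has not completed a period of supervised practice? yes] → satisfied.
paragraph 2 — Regulated Holder: [the applicant has not completed the prescribed ethics module? yes] OR [the applicant has passed the Part II examination? yes] → satisfied.
paragraph 8 — Tier IV Graduate: [the applicant has paid the renewal levy? no] OR [Regulated Holder (paragraph 2)? yes] → satisfied.
paragraph 7 — Covered Professional: the applicant is currently registered with the interim board? no; the applicant has not submitted a supervisor's reference? yes; the applicant holds a recognised first degree? yes — 2 of 3 hold (need ≥2) → satisfied.
paragraph 3 — Class-M Professional: [the applicant has never been admitted in a reciprocal jurisdiction? yes] AND [applicant's logged supervised hours: 1,600 hours ≥ 2,150 hours? no, so negated condition yes] AND [the applicant's principal place of practice is within the jurisdiction? yes] → satisfied.
paragraph 10 — Reportable Practitioner: [Covered Professional (paragraph 7)? yes] AND [Class-M Professional (paragraph 3)? yes] → satisfied.
paragraph 5 — Tier I Applicant: [Designated Person (paragraph 11)? yes] AND [Tier IV Graduate (paragraph 8)? yes] AND [Reportable Practitioner (paragraph 10)? yes] → satisfied.

Yes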